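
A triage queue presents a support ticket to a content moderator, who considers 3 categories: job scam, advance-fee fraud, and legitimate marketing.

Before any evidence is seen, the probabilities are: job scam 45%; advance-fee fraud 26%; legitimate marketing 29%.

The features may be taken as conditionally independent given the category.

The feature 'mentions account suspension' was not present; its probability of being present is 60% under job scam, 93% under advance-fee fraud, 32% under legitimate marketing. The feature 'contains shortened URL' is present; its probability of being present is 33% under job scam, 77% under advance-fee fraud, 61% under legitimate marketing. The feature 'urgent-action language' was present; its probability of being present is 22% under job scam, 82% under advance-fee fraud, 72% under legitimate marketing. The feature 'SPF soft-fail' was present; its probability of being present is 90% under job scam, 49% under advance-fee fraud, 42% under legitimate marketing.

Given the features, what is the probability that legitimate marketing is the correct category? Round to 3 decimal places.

0.677

Multiply each prior by the joint likelihood of the feature pattern (using 1 − P(present | H) for each absent feature):
  job scam: 0.45 × (1 − 0.60) × 0.33 × 0.22 × 0.90 = 0.011761
  advance-fee fraud: 0.26 × (1 − 0.93) × 0.77 × 0.82 × 0.49 = 0.0056308
  legitimate marketing: 0.29 × (1 − 0.32) × 0.61 × 0.72 × 0.42 = 0.036376
Normalizing constant Z = 0.011761 + 0.0056308 + 0.036376 = 0.053768.
P(legitimate marketing | evidence) = 0.036376 / 0.053768 ≈ 0.677.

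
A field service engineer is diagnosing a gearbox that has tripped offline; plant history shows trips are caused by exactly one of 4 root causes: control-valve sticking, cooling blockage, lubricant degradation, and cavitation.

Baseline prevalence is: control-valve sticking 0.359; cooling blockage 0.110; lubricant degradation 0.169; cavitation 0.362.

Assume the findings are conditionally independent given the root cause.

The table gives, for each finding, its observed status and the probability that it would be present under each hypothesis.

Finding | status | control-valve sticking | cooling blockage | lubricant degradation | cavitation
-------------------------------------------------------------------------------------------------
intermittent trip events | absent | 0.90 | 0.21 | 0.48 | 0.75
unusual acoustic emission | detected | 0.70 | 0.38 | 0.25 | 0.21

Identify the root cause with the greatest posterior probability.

cooling blockage

For each hypothesis, the unnormalized posterior weight is prior × product of the finding likelihoods (using 1 − P(present | H) for each absent finding):
  control-valve sticking: 0.359 × (1 − 0.90) × 0.70 = 0.02513
  cooling blockage: 0.110 × (1 − 0.21) × 0.38 = 0.033022
  lubricant degradation: 0.169 × (1 − 0.48) × 0.25 = 0.02197
  cavitation: 0.362 × (1 − 0.75) × 0.21 = 0.019005
The unnormalized weights sum to 0.099127.
P(control-valve sticking | evidence) ≈ 0.02513 / 0.099127 ≈ 0.254
P(cooling blockage | evidence) ≈ 0.033022 / 0.099127 ≈ 0.333
P(lubricant degradation | evidence) ≈ 0.02197 / 0.099127 ≈ 0.222
P(cavitation | evidence) ≈ 0.019005 / 0.099127 ≈ 0.192
The largest is 0.333, so cooling blockage is most probable.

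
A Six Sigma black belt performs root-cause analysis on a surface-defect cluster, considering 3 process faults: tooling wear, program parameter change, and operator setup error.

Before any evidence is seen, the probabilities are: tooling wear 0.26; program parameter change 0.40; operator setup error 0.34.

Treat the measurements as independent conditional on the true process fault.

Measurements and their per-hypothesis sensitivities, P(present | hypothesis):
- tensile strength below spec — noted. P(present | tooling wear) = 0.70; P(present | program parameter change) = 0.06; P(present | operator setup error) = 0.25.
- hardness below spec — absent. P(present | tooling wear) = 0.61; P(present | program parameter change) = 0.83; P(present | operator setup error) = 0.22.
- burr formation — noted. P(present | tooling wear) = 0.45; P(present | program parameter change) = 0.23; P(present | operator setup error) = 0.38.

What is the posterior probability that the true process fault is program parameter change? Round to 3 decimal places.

0.016

Multiply each prior by the joint likelihood of the measurement pattern (using 1 − P(present | H) for each absent measurement):
  tooling wear: 0.26 × 0.70 × (1 − 0.61) × 0.45 = 0.031941
  program parameter change: 0.40 × 0.06 × (1 − 0.83) × 0.23 = 0.0009384
  operator setup error: 0.34 × 0.25 × (1 − 0.22) × 0.38 = 0.025194
Marginal likelihood of the evidence = 0.058073.
P(program parameter change | evidence) = 0.0009384 / 0.058073 ≈ 0.016.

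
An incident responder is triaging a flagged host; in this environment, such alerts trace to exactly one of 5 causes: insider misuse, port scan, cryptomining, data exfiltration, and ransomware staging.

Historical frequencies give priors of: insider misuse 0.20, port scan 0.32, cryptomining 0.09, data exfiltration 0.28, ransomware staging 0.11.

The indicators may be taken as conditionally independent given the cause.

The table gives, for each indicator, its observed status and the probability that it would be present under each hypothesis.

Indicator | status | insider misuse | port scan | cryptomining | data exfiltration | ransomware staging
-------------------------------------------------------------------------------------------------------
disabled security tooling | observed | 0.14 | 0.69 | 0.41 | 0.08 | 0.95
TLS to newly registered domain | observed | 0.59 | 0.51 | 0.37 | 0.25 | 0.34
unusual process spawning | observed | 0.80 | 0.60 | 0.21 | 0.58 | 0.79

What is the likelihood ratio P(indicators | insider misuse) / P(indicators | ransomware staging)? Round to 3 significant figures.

0.259

Take the product of per-indicator likelihoods under each hypothesis, then divide.
  insider misuse: 0.14 × 0.59 × 0.80 = 0.06608
  ransomware staging: 0.95 × 0.34 × 0.79 = 0.25517
Bayes factor = 0.06608 / 0.25517 ≈ 0.259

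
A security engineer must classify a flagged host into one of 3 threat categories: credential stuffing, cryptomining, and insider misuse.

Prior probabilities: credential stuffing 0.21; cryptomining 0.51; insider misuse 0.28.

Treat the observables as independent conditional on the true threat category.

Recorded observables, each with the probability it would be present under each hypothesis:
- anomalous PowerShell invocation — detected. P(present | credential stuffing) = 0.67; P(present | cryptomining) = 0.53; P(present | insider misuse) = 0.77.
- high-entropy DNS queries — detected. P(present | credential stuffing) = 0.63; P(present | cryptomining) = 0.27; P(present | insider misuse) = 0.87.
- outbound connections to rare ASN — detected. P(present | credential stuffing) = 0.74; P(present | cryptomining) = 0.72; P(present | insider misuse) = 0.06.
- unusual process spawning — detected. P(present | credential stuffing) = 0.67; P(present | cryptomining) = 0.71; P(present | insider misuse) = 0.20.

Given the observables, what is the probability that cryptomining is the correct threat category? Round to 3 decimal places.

Multiply each prior by the joint likelihood of the observable pattern:
  credential stuffing: 0.21 × 0.67 × 0.63 × 0.74 × 0.67 = 0.043948
  cryptomining: 0.51 × 0.53 × 0.27 × 0.72 × 0.71 = 0.037308
  insider misuse: 0.28 × 0.77 × 0.87 × 0.06 × 0.20 = 0.0022509
Normalizing constant Z = 0.043948 + 0.037308 + 0.0022509 = 0.083507.
P(cryptomining | evidence) = 0.037308 / 0.083507 ≈ 0.447.

0.447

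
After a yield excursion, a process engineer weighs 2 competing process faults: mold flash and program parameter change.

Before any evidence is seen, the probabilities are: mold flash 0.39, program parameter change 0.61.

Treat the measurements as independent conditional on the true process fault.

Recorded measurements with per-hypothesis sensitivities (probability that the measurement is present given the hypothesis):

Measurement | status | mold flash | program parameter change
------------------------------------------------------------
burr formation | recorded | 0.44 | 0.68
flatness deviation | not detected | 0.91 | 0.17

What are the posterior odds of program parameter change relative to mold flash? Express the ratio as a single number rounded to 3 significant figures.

22.3

Unnormalized posterior weight (prior times the measurement likelihoods) for each of the two hypotheses (using 1 − P(present | H) for each absent measurement):
  program parameter change: 0.61 × 0.68 × (1 − 0.17) = 0.34428
  mold flash: 0.39 × 0.44 × (1 − 0.91) = 0.015444
Posterior odds = 0.34428 / 0.015444 ≈ 22.3.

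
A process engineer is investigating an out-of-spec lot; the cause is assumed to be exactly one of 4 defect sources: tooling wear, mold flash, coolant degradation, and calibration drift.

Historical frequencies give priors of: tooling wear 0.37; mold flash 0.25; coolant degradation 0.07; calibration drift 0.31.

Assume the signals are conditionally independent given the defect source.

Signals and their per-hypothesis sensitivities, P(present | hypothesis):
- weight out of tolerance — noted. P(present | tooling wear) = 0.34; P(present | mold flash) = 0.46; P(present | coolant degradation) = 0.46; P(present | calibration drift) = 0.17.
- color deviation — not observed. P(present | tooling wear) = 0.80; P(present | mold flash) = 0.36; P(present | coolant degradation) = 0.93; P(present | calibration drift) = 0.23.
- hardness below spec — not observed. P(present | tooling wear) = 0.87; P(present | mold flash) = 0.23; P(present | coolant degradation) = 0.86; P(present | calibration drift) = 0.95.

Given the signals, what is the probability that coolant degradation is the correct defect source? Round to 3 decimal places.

Multiply each prior by the joint likelihood of the signal pattern (using 1 − P(present | H) for each absent signal):
  tooling wear: 0.37 × 0.34 × (1 − 0.80) × (1 − 0.87) = 0.0032708
  mold flash: 0.25 × 0.46 × (1 − 0.36) × (1 − 0.23) = 0.056672
  coolant degradation: 0.07 × 0.46 × (1 − 0.93) × (1 − 0.86) = 0.00031556
  calibration drift: 0.31 × 0.17 × (1 − 0.23) × (1 − 0.95) = 0.002029
The unnormalized weights sum to 0.062287.
P(coolant degradation | evidence) = 0.00031556 / 0.062287 ≈ 0.005.

0.005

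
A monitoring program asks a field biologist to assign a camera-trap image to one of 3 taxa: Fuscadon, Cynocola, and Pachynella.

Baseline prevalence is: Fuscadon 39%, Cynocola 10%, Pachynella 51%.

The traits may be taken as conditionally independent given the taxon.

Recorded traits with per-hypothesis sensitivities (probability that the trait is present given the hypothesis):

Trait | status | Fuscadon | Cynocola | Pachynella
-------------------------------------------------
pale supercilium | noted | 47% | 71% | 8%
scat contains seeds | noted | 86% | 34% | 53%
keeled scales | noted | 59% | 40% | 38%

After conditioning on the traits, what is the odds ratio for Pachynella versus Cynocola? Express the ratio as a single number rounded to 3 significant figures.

Unnormalized posterior weight (prior times the trait likelihoods) for each of the two hypotheses:
  Pachynella: 0.51 × 0.08 × 0.53 × 0.38 = 0.0082171
  Cynocola: 0.10 × 0.71 × 0.34 × 0.40 = 0.009656
Odds(Pachynella : Cynocola) = 0.0082171 / 0.009656 ≈ 0.851.

0.851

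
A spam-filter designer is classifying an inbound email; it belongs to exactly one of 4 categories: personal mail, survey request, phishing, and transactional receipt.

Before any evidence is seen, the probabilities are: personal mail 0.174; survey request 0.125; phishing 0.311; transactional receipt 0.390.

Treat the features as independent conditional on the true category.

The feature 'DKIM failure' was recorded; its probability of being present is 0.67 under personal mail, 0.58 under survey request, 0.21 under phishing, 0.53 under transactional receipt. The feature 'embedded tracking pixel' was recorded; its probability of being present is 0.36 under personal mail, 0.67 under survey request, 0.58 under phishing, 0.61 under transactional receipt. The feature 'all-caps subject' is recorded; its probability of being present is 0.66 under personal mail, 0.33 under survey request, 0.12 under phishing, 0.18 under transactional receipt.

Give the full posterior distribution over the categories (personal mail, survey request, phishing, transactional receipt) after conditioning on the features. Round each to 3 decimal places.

0.390, 0.226, 0.064, 0.320

Multiply each prior by the joint likelihood of the feature pattern:
  personal mail: 0.174 × 0.67 × 0.36 × 0.66 = 0.027699
  survey request: 0.125 × 0.58 × 0.67 × 0.33 = 0.01603
  phishing: 0.311 × 0.21 × 0.58 × 0.12 = 0.0045456
  transactional receipt: 0.390 × 0.53 × 0.61 × 0.18 = 0.022696
The unnormalized weights sum to 0.07097.
P(personal mail | evidence) = 0.027699 / 0.07097 ≈ 0.390
P(survey request | evidence) = 0.01603 / 0.07097 ≈ 0.226
P(phishing | evidence) = 0.0045456 / 0.07097 ≈ 0.064
P(transactional receipt | evidence) = 0.022696 / 0.07097 ≈ 0.320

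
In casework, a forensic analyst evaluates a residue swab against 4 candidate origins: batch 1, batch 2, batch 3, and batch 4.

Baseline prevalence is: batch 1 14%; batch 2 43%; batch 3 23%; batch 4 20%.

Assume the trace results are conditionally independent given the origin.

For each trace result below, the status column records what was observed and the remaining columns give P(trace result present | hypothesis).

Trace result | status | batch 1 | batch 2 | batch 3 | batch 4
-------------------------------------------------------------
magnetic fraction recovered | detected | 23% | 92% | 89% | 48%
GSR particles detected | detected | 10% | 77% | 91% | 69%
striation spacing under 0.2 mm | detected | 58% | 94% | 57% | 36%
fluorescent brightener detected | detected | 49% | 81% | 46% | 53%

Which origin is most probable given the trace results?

Multiply each prior by the joint likelihood of the trace result pattern:
  batch 1: 0.14 × 0.23 × 0.10 × 0.58 × 0.49 = 0.00091512
  batch 2: 0.43 × 0.92 × 0.77 × 0.94 × 0.81 = 0.23193
  batch 3: 0.23 × 0.89 × 0.91 × 0.57 × 0.46 = 0.048842
  batch 4: 0.20 × 0.48 × 0.69 × 0.36 × 0.53 = 0.012639
Normalizing constant Z = 0.00091512 + 0.23193 + 0.048842 + 0.012639 = 0.29433.
P(batch 1 | evidence) ≈ 0.00091512 / 0.29433 ≈ 0.003
P(batch 2 | evidence) ≈ 0.23193 / 0.29433 ≈ 0.788
P(batch 3 | evidence) ≈ 0.048842 / 0.29433 ≈ 0.166
P(batch 4 | evidence) ≈ 0.012639 / 0.29433 ≈ 0.043
The largest is 0.788, so batch 2 is most probable.

batch 2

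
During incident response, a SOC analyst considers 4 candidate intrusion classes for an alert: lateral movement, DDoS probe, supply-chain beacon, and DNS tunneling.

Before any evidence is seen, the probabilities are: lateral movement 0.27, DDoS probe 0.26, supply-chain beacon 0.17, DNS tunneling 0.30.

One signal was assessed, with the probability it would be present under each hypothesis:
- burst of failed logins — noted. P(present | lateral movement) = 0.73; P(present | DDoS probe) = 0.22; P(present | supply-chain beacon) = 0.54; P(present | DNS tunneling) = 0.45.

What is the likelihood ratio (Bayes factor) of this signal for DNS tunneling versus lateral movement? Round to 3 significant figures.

0.616

Likelihood of this signal under each hypothesis:
  DNS tunneling: 0.45
  lateral movement: 0.73
Bayes factor = 0.45 / 0.73 ≈ 0.616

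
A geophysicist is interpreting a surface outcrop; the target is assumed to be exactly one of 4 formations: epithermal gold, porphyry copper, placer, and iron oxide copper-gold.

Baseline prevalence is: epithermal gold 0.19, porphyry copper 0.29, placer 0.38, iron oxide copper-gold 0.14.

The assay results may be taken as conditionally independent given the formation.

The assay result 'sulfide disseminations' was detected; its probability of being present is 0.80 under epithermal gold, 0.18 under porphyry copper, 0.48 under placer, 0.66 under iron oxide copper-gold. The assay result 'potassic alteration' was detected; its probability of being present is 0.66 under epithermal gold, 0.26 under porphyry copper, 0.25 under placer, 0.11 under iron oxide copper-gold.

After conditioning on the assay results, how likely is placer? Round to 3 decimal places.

0.269

For each hypothesis, the unnormalized posterior weight is prior × product of the assay result likelihoods:
  epithermal gold: 0.19 × 0.80 × 0.66 = 0.10032
  porphyry copper: 0.29 × 0.18 × 0.26 = 0.013572
  placer: 0.38 × 0.48 × 0.25 = 0.0456
  iron oxide copper-gold: 0.14 × 0.66 × 0.11 = 0.010164
Normalizing constant Z = 0.10032 + 0.013572 + 0.0456 + 0.010164 = 0.16966.
P(placer | evidence) = 0.0456 / 0.16966 ≈ 0.269.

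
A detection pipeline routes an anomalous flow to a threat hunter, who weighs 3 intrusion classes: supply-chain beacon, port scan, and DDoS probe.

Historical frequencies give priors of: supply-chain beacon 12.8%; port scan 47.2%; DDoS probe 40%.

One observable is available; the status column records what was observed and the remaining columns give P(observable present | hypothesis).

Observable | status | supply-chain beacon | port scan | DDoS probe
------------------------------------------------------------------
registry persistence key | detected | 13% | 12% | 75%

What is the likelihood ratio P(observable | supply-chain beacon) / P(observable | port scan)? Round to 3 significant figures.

1.08

The Bayes factor is the ratio of the two likelihoods.
  supply-chain beacon: 0.13
  port scan: 0.12
Bayes factor = 0.13 / 0.12 ≈ 1.08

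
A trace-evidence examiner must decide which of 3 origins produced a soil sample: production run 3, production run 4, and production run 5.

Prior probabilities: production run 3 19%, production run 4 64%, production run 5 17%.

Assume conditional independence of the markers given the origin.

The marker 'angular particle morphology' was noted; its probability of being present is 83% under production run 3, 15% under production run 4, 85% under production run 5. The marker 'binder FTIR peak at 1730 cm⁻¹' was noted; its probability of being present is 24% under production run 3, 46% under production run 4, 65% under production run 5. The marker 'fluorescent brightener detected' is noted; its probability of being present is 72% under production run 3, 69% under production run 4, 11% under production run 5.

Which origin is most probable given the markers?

By Bayes' rule with conditional independence, the unnormalized weight for each hypothesis is prior × ∏ likelihoods:
  production run 3: 0.19 × 0.83 × 0.24 × 0.72 = 0.027251
  production run 4: 0.64 × 0.15 × 0.46 × 0.69 = 0.03047
  production run 5: 0.17 × 0.85 × 0.65 × 0.11 = 0.010332
Normalizing constant Z = 0.027251 + 0.03047 + 0.010332 = 0.068053.
P(production run 3 | evidence) ≈ 0.027251 / 0.068053 ≈ 0.400
P(production run 4 | evidence) ≈ 0.03047 / 0.068053 ≈ 0.448
P(production run 5 | evidence) ≈ 0.010332 / 0.068053 ≈ 0.152
The largest is 0.448, so production run 4 is most probable.

production run 4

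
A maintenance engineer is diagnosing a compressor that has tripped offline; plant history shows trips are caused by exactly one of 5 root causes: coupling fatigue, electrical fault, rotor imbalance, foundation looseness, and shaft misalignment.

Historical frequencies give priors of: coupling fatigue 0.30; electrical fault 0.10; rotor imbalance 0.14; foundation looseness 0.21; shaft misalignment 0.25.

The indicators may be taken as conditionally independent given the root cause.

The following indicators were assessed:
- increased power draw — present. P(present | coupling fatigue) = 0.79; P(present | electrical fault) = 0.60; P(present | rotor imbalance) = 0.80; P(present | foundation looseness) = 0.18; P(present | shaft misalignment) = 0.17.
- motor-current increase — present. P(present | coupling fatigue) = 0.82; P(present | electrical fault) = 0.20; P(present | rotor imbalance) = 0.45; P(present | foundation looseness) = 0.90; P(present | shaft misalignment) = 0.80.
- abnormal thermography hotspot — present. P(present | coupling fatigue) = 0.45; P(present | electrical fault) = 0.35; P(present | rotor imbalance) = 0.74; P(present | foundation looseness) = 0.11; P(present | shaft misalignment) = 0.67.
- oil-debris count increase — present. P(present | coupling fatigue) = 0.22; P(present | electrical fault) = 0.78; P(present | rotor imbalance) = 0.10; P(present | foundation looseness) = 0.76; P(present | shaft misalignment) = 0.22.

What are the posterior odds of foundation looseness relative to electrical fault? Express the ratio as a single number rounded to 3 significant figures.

0.868

The normalizing constant cancels in an odds ratio, so compute prior × likelihood for the two hypotheses only:
  foundation looseness: 0.21 × 0.18 × 0.90 × 0.11 × 0.76 = 0.0028441
  electrical fault: 0.10 × 0.60 × 0.20 × 0.35 × 0.78 = 0.003276
Odds(foundation looseness : electrical fault) = 0.0028441 / 0.003276 ≈ 0.868.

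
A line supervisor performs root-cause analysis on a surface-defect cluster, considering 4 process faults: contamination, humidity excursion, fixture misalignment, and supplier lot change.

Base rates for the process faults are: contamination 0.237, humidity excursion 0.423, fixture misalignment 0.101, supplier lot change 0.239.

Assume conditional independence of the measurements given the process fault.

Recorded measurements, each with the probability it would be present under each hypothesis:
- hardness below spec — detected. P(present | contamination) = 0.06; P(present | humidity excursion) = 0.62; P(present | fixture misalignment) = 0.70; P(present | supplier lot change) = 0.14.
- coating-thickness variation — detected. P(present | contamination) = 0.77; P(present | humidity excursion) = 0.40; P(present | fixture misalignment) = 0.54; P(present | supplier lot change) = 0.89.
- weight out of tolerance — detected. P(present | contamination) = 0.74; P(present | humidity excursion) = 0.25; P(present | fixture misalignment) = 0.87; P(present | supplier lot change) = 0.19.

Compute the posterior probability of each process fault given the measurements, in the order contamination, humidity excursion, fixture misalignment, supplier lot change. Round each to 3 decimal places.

0.111, 0.358, 0.454, 0.077

By Bayes' rule with conditional independence, the unnormalized weight for each hypothesis is prior × ∏ likelihoods:
  contamination: 0.237 × 0.06 × 0.77 × 0.74 = 0.0081026
  humidity excursion: 0.423 × 0.62 × 0.40 × 0.25 = 0.026226
  fixture misalignment: 0.101 × 0.70 × 0.54 × 0.87 = 0.033215
  supplier lot change: 0.239 × 0.14 × 0.89 × 0.19 = 0.0056581
Normalizing constant Z = 0.0081026 + 0.026226 + 0.033215 + 0.0056581 = 0.073202.
P(contamination | evidence) = 0.0081026 / 0.073202 ≈ 0.111
P(humidity excursion | evidence) = 0.026226 / 0.073202 ≈ 0.358
P(fixture misalignment | evidence) = 0.033215 / 0.073202 ≈ 0.454
P(supplier lot change | evidence) = 0.0056581 / 0.073202 ≈ 0.077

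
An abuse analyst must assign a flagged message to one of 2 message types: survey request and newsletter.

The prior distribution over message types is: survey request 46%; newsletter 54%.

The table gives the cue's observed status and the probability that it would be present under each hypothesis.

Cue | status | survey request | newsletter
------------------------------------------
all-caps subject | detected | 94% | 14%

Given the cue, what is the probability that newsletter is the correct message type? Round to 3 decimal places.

0.149

For each hypothesis, the unnormalized posterior weight is prior × likelihood:
  survey request: 0.46 × 0.94 = 0.4324
  newsletter: 0.54 × 0.14 = 0.0756
The unnormalized weights sum to 0.508.
P(newsletter | evidence) = 0.0756 / 0.508 ≈ 0.149.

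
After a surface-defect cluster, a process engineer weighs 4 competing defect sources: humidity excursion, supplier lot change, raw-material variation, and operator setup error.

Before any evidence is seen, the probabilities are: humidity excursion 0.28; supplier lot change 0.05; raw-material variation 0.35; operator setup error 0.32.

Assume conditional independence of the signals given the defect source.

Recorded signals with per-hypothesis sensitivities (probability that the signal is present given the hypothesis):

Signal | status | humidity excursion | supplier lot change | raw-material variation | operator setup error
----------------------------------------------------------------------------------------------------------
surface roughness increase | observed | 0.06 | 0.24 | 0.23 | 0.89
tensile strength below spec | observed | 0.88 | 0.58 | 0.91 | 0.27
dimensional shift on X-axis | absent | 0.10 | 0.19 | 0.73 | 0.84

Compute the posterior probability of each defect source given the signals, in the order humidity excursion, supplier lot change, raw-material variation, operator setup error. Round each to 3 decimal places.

By Bayes' rule with conditional independence, the unnormalized weight for each hypothesis is prior × ∏ likelihoods (using 1 − P(present | H) for each absent signal):
  humidity excursion: 0.28 × 0.06 × 0.88 × (1 − 0.10) = 0.013306
  supplier lot change: 0.05 × 0.24 × 0.58 × (1 − 0.19) = 0.0056376
  raw-material variation: 0.35 × 0.23 × 0.91 × (1 − 0.73) = 0.019779
  operator setup error: 0.32 × 0.89 × 0.27 × (1 − 0.84) = 0.012303
Marginal likelihood of the evidence = 0.051025.
P(humidity excursion | evidence) = 0.013306 / 0.051025 ≈ 0.261
P(supplier lot change | evidence) = 0.0056376 / 0.051025 ≈ 0.110
P(raw-material variation | evidence) = 0.019779 / 0.051025 ≈ 0.388
P(operator setup error | evidence) = 0.012303 / 0.051025 ≈ 0.241

0.261, 0.110, 0.388, 0.241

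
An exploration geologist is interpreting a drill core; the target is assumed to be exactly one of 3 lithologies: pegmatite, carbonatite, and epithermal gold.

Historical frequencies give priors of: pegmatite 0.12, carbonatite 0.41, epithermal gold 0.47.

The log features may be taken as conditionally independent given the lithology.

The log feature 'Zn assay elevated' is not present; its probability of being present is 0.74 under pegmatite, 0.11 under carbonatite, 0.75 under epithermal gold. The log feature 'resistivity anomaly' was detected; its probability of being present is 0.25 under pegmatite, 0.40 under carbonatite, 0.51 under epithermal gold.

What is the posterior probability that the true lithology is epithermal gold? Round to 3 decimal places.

Multiply each prior by the joint likelihood of the log feature pattern (using 1 − P(present | H) for each absent log feature):
  pegmatite: 0.12 × (1 − 0.74) × 0.25 = 0.0078
  carbonatite: 0.41 × (1 − 0.11) × 0.40 = 0.14596
  epithermal gold: 0.47 × (1 − 0.75) × 0.51 = 0.059925
The unnormalized weights sum to 0.21369.
P(epithermal gold | evidence) = 0.059925 / 0.21369 ≈ 0.280.

0.280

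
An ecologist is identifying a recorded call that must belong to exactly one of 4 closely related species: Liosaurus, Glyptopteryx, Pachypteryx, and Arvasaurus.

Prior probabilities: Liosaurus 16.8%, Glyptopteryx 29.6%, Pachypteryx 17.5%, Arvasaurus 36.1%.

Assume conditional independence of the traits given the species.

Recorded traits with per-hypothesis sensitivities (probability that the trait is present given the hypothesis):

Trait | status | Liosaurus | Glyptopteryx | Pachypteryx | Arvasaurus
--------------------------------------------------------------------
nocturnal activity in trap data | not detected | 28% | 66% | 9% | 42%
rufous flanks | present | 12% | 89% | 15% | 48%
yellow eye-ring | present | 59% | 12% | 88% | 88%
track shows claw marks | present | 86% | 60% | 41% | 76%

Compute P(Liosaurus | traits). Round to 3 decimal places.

Multiply each prior by the joint likelihood of the trait pattern (using 1 − P(present | H) for each absent trait):
  Liosaurus: 0.168 × (1 − 0.28) × 0.12 × 0.59 × 0.86 = 0.007365
  Glyptopteryx: 0.296 × (1 − 0.66) × 0.89 × 0.12 × 0.60 = 0.006449
  Pachypteryx: 0.175 × (1 − 0.09) × 0.15 × 0.88 × 0.41 = 0.0086186
  Arvasaurus: 0.361 × (1 − 0.42) × 0.48 × 0.88 × 0.76 = 0.067216
Marginal likelihood of the evidence = 0.089649.
P(Liosaurus | evidence) = 0.007365 / 0.089649 ≈ 0.082.

0.082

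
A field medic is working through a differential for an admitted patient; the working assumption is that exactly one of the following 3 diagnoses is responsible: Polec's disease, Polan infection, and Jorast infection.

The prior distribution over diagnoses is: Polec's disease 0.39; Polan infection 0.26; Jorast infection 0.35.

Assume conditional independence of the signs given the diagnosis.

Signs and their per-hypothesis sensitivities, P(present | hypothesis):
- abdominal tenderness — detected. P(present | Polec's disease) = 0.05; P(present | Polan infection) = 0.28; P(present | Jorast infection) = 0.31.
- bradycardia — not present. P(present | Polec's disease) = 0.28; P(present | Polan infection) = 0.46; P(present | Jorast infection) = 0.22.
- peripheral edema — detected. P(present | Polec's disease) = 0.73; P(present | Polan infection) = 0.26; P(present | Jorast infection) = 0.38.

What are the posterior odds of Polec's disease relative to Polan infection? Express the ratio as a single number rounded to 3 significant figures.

Unnormalized posterior weight (prior times the sign likelihoods) for each of the two hypotheses (using 1 − P(present | H) for each absent sign):
  Polec's disease: 0.39 × 0.05 × (1 − 0.28) × 0.73 = 0.010249
  Polan infection: 0.26 × 0.28 × (1 − 0.46) × 0.26 = 0.010221
Posterior odds = 0.010249 / 0.010221 ≈ 1.00.

1.00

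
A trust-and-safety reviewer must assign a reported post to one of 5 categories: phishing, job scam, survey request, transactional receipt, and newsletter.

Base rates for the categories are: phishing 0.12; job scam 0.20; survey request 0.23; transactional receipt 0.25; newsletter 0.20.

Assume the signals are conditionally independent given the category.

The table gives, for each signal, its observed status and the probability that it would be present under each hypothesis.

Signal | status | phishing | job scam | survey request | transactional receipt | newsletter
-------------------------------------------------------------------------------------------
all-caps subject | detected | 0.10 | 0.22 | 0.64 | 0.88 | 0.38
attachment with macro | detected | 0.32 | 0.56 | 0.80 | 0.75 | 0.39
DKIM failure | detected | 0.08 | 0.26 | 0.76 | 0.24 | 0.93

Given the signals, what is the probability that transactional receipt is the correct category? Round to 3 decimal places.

0.242

Multiply each prior by the joint likelihood of the signal pattern:
  phishing: 0.12 × 0.10 × 0.32 × 0.08 = 0.0003072
  job scam: 0.20 × 0.22 × 0.56 × 0.26 = 0.0064064
  survey request: 0.23 × 0.64 × 0.80 × 0.76 = 0.089498
  transactional receipt: 0.25 × 0.88 × 0.75 × 0.24 = 0.0396
  newsletter: 0.20 × 0.38 × 0.39 × 0.93 = 0.027565
Marginal likelihood of the evidence = 0.16338.
P(transactional receipt | evidence) = 0.0396 / 0.16338 ≈ 0.242.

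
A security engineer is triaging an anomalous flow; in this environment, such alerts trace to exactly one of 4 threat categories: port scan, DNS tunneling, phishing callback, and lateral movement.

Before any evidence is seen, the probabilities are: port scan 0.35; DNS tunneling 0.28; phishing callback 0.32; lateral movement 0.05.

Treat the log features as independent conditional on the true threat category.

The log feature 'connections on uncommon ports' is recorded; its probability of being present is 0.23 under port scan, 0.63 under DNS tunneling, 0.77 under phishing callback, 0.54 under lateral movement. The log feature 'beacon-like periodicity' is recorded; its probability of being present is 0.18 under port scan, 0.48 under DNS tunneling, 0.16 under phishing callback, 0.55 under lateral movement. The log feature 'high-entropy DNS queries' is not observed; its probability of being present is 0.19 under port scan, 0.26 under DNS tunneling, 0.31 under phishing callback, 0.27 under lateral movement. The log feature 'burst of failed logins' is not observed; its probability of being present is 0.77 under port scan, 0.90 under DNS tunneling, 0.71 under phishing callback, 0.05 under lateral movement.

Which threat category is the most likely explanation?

For each hypothesis, the unnormalized posterior weight is prior × product of the log feature likelihoods (using 1 − P(present | H) for each absent log feature):
  port scan: 0.35 × 0.23 × 0.18 × (1 − 0.19) × (1 − 0.77) = 0.0026995
  DNS tunneling: 0.28 × 0.63 × 0.48 × (1 − 0.26) × (1 − 0.90) = 0.0062657
  phishing callback: 0.32 × 0.77 × 0.16 × (1 − 0.31) × (1 − 0.71) = 0.0078887
  lateral movement: 0.05 × 0.54 × 0.55 × (1 − 0.27) × (1 − 0.05) = 0.010298
The unnormalized weights sum to 0.027152.
P(port scan | evidence) ≈ 0.0026995 / 0.027152 ≈ 0.099
P(DNS tunneling | evidence) ≈ 0.0062657 / 0.027152 ≈ 0.231
P(phishing callback | evidence) ≈ 0.0078887 / 0.027152 ≈ 0.291
P(lateral movement | evidence) ≈ 0.010298 / 0.027152 ≈ 0.379
The largest is 0.379, so lateral movement is most probable.

lateral movement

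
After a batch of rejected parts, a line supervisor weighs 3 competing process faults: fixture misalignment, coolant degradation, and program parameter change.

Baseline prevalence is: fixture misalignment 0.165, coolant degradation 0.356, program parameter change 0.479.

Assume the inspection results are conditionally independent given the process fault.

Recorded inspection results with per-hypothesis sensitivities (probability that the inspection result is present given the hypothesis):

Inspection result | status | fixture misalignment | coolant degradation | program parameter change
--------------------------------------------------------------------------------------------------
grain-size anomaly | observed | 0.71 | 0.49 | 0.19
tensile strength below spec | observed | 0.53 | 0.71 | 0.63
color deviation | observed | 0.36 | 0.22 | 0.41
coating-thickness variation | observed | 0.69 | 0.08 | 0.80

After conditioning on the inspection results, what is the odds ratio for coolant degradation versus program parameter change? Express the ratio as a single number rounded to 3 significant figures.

Posterior odds equal prior odds times the likelihood ratio; only the two competing hypotheses matter.
  coolant degradation: 0.356 × 0.49 × 0.71 × 0.22 × 0.08 = 0.0021798
  program parameter change: 0.479 × 0.19 × 0.63 × 0.41 × 0.80 = 0.018806
Posterior odds = 0.0021798 / 0.018806 ≈ 0.116.

0.116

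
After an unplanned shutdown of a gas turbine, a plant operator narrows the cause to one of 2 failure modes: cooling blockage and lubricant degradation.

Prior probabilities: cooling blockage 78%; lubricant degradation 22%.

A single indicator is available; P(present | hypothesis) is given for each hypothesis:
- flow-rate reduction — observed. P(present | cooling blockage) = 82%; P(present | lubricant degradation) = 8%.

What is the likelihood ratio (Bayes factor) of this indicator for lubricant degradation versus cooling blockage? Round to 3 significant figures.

The Bayes factor is the ratio of the two likelihoods.
  lubricant degradation: 0.08
  cooling blockage: 0.82
Bayes factor = 0.08 / 0.82 ≈ 0.0976

0.0976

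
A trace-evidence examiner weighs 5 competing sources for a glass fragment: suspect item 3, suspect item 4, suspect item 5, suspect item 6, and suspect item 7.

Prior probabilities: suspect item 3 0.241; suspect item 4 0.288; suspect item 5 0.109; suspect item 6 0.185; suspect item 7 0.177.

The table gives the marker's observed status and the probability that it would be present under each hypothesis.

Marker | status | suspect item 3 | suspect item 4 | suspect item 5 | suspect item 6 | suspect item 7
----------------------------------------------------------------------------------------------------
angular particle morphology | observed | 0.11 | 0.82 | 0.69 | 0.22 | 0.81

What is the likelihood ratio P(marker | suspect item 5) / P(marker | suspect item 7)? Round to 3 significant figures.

The Bayes factor is the ratio of the two likelihoods.
  suspect item 5: 0.69
  suspect item 7: 0.81
Bayes factor = 0.69 / 0.81 ≈ 0.852

0.852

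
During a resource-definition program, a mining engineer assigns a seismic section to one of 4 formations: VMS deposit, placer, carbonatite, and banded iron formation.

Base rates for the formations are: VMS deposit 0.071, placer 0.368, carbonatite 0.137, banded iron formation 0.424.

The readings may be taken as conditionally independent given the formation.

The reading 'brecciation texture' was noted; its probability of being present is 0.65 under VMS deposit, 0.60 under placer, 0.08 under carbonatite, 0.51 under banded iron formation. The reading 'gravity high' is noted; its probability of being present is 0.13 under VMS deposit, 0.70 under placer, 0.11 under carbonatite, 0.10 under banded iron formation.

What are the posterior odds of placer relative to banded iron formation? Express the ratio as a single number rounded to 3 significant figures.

The normalizing constant cancels in an odds ratio, so compute prior × likelihood for the two hypotheses only:
  placer: 0.368 × 0.60 × 0.70 = 0.15456
  banded iron formation: 0.424 × 0.51 × 0.10 = 0.021624
Odds(placer : banded iron formation) = 0.15456 / 0.021624 ≈ 7.15.

7.15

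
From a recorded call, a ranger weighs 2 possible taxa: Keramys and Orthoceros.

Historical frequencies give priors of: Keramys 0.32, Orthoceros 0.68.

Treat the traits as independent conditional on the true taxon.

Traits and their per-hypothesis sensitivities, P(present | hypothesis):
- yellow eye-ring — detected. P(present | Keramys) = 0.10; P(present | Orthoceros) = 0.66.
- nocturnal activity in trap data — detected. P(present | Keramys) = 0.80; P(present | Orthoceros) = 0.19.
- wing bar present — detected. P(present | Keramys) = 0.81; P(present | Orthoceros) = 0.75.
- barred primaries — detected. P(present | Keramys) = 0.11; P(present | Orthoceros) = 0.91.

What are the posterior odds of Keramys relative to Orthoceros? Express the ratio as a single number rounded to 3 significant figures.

The normalizing constant cancels in an odds ratio, so compute prior × likelihood for the two hypotheses only:
  Keramys: 0.32 × 0.10 × 0.80 × 0.81 × 0.11 = 0.002281
  Orthoceros: 0.68 × 0.66 × 0.19 × 0.75 × 0.91 = 0.058198
Odds(Keramys : Orthoceros) = 0.002281 / 0.058198 ≈ 0.0392.

0.0392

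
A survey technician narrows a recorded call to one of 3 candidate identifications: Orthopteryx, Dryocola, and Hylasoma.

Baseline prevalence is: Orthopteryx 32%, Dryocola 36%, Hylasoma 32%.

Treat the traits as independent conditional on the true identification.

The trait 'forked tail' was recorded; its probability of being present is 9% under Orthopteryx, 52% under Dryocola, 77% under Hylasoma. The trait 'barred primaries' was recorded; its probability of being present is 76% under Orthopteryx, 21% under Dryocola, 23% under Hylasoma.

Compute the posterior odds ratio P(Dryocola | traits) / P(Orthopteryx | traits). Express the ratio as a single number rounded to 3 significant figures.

1.80

Unnormalized posterior weight (prior times the trait likelihoods) for each of the two hypotheses:
  Dryocola: 0.36 × 0.52 × 0.21 = 0.039312
  Orthopteryx: 0.32 × 0.09 × 0.76 = 0.021888
Posterior odds = 0.039312 / 0.021888 ≈ 1.80.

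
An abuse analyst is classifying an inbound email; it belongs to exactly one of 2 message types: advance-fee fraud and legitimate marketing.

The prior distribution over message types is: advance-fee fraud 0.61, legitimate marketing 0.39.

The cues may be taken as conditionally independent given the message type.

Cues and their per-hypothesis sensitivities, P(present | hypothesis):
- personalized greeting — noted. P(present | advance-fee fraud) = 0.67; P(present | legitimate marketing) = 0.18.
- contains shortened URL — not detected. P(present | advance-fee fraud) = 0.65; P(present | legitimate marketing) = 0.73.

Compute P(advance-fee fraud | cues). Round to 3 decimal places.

By Bayes' rule with conditional independence, the unnormalized weight for each hypothesis is prior × ∏ likelihoods (using 1 − P(present | H) for each absent cue):
  advance-fee fraud: 0.61 × 0.67 × (1 − 0.65) = 0.14305
  legitimate marketing: 0.39 × 0.18 × (1 − 0.73) = 0.018954
Normalizing constant Z = 0.14305 + 0.018954 = 0.162.
P(advance-fee fraud | evidence) = 0.14305 / 0.162 ≈ 0.883.

0.883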